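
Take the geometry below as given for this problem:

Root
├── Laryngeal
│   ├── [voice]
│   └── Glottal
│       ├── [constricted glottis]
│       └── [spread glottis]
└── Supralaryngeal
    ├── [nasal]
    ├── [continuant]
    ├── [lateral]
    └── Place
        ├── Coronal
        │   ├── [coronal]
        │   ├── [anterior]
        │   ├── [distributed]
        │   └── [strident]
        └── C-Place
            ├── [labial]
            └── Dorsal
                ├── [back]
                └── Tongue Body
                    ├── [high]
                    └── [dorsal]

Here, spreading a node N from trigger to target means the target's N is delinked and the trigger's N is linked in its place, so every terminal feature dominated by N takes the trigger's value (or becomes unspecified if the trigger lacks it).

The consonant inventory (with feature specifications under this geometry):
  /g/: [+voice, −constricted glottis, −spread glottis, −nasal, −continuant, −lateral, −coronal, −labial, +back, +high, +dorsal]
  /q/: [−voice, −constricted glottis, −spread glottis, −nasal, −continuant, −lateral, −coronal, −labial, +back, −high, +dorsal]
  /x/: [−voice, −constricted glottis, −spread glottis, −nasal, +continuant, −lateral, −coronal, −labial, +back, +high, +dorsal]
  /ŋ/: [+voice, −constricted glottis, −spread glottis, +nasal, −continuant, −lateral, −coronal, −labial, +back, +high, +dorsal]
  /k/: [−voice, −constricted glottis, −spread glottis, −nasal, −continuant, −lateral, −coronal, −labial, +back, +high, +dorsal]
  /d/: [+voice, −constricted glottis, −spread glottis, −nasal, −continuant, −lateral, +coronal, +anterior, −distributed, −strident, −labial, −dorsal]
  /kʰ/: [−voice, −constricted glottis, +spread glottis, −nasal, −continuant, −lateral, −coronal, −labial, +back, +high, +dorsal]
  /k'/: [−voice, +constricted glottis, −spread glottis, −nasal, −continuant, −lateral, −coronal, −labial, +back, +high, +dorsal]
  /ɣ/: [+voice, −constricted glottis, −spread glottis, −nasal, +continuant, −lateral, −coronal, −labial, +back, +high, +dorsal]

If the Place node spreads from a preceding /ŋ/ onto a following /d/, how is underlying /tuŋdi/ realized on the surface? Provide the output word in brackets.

The Place node dominates the terminals [coronal], [anterior], [distributed], [strident], [labial], [back], [high], [dorsal].
After delinking /d/'s Place and linking /ŋ/'s, the affected terminals become [−coronal], [−labial], [+back], [+high], [+dorsal]; [voice], [constricted glottis], [spread glottis], … (outside Place) are retained from /d/.
This feature bundle is that of [g], so /tuŋdi/ surfaces as [tuŋgi].

[tuŋgi]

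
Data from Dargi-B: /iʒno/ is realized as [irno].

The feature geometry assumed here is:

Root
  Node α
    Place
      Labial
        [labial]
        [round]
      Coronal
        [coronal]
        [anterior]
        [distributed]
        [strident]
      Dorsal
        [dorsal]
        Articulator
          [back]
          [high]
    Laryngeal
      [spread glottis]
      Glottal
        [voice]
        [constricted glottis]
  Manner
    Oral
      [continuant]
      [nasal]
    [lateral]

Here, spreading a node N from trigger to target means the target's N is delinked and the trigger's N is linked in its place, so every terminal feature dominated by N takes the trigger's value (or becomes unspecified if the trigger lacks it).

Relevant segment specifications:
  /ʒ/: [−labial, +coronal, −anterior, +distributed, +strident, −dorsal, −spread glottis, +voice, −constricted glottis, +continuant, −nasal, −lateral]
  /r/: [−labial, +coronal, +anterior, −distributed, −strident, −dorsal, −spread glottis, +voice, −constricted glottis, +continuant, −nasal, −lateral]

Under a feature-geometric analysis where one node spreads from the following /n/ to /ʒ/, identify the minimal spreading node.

Coronal

The alternation /ʒ/ → [r] changes [anterior], [distributed], [strident] and nothing else.
In this geometry the lowest node dominating all of them is Coronal: every daughter of Coronal dominates only a proper subset, so no lower node suffices.
Spreading Coronal from /n/ overwrites each of those terminals with /n/'s values, yielding exactly [r].
Features on which the two segments disagree outside Coronal, such as [nasal], [continuant], are unchanged — nothing dominating them spread, and Coronal is the minimal sufficient constituent.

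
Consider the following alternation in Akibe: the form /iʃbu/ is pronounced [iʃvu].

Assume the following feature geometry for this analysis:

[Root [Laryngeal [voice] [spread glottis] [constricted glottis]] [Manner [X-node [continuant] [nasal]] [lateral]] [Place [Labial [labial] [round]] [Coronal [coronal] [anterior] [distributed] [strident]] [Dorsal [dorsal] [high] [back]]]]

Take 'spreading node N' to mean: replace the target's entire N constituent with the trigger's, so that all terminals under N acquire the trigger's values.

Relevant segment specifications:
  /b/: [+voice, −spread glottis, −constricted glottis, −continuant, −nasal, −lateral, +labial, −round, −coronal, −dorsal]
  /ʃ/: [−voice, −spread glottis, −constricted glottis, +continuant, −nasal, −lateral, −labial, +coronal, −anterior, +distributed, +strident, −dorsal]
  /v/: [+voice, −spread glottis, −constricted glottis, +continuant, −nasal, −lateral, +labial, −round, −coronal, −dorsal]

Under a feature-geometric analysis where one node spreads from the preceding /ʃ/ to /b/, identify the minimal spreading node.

[continuant]

Comparing /b/ with its surface form [v], the only feature that changes is [continuant].
With a single altered terminal, the smallest constituent that could spread is that terminal — [continuant].
[voice], [labial] stay as in /b/ although /ʃ/ differs there, so no node dominating them spread; among the remaining candidates [continuant] is the lowest that derives the output.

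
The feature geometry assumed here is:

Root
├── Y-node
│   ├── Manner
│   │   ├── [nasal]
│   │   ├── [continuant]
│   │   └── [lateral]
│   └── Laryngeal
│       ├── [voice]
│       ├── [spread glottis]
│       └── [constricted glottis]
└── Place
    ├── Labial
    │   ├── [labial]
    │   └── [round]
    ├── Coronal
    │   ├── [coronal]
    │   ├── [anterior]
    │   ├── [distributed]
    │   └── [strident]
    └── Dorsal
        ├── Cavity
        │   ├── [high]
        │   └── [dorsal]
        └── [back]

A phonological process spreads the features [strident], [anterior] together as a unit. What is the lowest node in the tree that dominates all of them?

Coronal

[strident] lies under Coronal (below Place).
[anterior]: Root > Place > Coronal > [anterior].
The lowest node appearing on every path is Coronal; each proper daughter of Coronal fails to dominate at least one of the listed features.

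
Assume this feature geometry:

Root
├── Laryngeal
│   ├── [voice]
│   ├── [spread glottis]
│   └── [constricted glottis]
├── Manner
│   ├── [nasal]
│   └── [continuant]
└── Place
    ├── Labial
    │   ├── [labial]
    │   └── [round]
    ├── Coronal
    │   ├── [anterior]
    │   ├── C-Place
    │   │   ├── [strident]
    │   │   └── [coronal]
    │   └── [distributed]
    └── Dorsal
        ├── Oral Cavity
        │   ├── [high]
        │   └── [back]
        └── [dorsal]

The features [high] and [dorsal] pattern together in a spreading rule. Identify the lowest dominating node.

Dorsal

[high]: Root ▹ Place ▹ Dorsal ▹ Oral Cavity ▹ [high].
[dorsal]: Root ▹ Place ▹ Dorsal ▹ [dorsal].
The listed terminals split across distinct daughters of Dorsal, so Dorsal itself is the smallest node containing them all.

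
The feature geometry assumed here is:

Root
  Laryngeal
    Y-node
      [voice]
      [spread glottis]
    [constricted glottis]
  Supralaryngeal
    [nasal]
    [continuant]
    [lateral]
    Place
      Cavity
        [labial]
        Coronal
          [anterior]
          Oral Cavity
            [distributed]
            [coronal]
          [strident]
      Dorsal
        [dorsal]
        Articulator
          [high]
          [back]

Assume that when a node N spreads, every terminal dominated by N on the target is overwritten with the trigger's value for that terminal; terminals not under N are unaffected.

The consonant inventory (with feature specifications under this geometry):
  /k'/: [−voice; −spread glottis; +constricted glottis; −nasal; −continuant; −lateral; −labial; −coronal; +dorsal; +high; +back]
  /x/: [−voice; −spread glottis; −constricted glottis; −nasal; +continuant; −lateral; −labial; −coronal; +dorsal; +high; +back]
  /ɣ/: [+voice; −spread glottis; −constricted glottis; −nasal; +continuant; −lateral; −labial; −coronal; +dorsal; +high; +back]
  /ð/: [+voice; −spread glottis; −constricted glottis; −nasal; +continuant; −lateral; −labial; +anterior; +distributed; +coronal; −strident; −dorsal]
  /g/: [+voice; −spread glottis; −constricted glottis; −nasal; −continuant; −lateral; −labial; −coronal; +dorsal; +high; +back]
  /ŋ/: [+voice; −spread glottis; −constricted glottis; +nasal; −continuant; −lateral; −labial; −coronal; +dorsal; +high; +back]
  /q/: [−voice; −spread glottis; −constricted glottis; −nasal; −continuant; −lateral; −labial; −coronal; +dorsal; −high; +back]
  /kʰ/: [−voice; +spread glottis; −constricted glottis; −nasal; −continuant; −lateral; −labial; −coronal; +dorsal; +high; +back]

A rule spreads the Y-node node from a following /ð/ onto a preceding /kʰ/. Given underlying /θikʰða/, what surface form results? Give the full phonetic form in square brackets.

The Y-node node dominates the terminals [voice], [spread glottis].
Spreading Y-node from /ð/ onto /kʰ/ replaces those values with /ð/'s: [+voice], [−spread glottis]. Features outside Y-node ([constricted glottis], [nasal], [continuant], …) stay as in /kʰ/.
This feature bundle is that of [g], so /θikʰða/ surfaces as [θigða].

[θigða]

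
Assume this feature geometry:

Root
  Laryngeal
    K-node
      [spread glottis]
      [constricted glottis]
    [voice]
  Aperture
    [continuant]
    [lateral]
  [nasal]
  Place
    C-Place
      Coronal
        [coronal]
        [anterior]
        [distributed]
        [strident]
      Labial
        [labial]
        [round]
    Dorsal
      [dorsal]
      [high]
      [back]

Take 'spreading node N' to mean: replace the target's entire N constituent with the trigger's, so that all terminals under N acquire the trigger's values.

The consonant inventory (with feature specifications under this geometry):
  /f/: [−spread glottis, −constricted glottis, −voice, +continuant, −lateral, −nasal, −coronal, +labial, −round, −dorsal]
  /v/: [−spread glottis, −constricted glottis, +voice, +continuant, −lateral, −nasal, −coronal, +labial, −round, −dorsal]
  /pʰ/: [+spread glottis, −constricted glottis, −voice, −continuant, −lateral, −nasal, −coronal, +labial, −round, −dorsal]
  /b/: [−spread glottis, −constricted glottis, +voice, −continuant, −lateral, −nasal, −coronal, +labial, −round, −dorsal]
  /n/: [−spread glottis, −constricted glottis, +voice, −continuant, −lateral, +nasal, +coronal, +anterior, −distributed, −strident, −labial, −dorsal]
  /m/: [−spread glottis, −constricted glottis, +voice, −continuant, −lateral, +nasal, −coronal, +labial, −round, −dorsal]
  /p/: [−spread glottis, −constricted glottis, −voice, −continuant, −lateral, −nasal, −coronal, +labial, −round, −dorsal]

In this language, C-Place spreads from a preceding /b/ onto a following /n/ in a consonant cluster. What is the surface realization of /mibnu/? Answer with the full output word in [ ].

Terminals under C-Place in this geometry: [coronal], [anterior], [distributed], [strident], [labial], [round].
Spreading C-Place from /b/ onto /n/ replaces those values with /b/'s: [−coronal], [+labial], [−round]. Features outside C-Place ([spread glottis], [constricted glottis], [voice], …) stay as in /n/.
The resulting bundle matches /m/ in the inventory; substituting it for /n/ gives [mibmu].

[mibmu]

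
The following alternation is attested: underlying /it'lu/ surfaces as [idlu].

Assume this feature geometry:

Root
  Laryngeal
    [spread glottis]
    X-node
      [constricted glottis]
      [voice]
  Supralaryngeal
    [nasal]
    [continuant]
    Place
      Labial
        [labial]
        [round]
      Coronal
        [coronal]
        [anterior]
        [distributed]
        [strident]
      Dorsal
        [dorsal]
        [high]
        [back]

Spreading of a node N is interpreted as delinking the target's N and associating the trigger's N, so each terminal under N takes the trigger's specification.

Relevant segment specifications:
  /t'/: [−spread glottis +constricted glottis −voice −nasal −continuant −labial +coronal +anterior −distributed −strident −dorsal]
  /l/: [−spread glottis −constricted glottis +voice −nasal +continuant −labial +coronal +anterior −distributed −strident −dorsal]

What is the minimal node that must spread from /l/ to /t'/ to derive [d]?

/t'/ and [d] differ in [voice], [constricted glottis]; every other specified feature is identical.
These terminals are all dominated by X-node, and no proper subconstituent of X-node covers them all; X-node is their lowest common ancestor.
Delinking /t'/'s X-node and associating /l/'s X-node gives precisely the feature bundle of [d].
[continuant] stays as in /t'/ although /l/ differs there, so no node dominating it spread; among the remaining candidates X-node is the lowest that derives the output.

X-node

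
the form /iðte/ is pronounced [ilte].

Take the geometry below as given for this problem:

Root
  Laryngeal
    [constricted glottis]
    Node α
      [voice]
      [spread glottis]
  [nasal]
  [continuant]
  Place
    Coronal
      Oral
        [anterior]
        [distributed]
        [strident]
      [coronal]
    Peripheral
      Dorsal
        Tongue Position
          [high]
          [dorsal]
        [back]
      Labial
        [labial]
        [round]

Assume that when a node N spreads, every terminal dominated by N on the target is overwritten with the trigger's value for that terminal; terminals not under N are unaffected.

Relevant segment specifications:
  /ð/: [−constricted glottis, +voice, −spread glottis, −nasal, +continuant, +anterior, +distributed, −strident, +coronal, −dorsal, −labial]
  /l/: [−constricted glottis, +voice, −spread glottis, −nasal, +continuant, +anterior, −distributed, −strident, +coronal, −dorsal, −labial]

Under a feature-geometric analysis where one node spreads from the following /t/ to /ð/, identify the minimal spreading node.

/ð/ and [l] differ in [distributed]; every other specified feature is identical.
With a single altered terminal, the smallest constituent that could spread is that terminal — [distributed].
Features on which the two segments disagree outside [distributed], such as [continuant], [voice], are unchanged — nothing dominating them spread, and [distributed] is the minimal sufficient constituent.

[distributed]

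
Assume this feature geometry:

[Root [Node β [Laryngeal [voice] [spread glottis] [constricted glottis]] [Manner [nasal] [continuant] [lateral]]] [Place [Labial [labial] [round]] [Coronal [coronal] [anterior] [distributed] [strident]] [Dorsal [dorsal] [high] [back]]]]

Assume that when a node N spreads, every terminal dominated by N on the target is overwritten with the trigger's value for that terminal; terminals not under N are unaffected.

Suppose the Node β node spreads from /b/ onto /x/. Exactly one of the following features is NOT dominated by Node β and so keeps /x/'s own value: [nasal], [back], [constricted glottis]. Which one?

[back]

Node β dominates exactly [voice], [spread glottis], [constricted glottis], [nasal], [continuant], [lateral].
Of the listed options, [nasal], [constricted glottis] are among these and would be overwritten by spreading Node β.
[back] is not within the Node β subtree (it hangs from Dorsal), so /x/'s [back] value survives.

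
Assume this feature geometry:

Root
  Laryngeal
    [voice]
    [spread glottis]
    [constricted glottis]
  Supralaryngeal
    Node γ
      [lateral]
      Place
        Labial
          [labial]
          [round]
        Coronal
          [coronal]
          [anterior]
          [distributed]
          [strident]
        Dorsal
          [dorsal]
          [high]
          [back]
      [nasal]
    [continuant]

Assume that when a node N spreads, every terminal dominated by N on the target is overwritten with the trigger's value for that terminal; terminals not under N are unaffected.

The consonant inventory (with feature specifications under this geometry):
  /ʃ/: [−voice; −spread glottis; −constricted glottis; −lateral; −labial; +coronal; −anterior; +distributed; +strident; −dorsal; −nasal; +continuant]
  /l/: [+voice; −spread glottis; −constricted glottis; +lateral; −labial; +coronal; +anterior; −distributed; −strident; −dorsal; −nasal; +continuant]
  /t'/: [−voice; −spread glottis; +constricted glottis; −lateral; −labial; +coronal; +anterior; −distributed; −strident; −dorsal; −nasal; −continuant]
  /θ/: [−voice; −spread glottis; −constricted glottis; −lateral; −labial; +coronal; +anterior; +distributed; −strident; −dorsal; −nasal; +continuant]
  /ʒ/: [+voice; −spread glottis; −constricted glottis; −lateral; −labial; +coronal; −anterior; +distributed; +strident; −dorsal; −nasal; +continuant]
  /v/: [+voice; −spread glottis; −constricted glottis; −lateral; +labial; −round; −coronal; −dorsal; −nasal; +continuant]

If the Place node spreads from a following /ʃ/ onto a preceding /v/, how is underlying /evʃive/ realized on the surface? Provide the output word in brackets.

Terminals under Place in this geometry: [labial], [round], [coronal], [anterior], [distributed], [strident], [dorsal], [high], [back].
Spreading Place from /ʃ/ onto /v/ replaces those values with /ʃ/'s: [−labial], [+coronal], [−anterior], [+distributed], [+strident], [−dorsal]. Features outside Place ([voice], [spread glottis], [constricted glottis], …) stay as in /v/.
This feature bundle is that of [ʒ], so /evʃive/ surfaces as [eʒʃive].

[eʒʃive]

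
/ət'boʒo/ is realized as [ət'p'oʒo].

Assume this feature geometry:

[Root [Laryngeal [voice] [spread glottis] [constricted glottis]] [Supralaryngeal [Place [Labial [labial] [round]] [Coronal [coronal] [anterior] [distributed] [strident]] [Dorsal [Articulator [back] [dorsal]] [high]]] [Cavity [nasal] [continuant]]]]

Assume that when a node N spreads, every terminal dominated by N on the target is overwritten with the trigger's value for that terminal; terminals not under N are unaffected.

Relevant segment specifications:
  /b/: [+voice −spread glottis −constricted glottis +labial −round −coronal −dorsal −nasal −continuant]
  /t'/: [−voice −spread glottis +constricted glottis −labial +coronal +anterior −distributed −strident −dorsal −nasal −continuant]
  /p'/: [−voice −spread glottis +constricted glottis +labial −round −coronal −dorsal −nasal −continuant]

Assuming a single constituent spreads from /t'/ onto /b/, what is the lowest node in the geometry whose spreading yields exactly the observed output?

Laryngeal

Feature comparison: [voice], [constricted glottis] differ between /b/ and [p']; the remaining terminals match.
In this geometry the lowest node dominating all of them is Laryngeal: every daughter of Laryngeal dominates only a proper subset, so no lower node suffices.
Delinking /b/'s Laryngeal and associating /t'/'s Laryngeal gives precisely the feature bundle of [p'].
Had Root spread, [coronal], [labial] would have taken /t'/'s values; they stay as in /b/, confirming the spreading constituent is exactly Laryngeal.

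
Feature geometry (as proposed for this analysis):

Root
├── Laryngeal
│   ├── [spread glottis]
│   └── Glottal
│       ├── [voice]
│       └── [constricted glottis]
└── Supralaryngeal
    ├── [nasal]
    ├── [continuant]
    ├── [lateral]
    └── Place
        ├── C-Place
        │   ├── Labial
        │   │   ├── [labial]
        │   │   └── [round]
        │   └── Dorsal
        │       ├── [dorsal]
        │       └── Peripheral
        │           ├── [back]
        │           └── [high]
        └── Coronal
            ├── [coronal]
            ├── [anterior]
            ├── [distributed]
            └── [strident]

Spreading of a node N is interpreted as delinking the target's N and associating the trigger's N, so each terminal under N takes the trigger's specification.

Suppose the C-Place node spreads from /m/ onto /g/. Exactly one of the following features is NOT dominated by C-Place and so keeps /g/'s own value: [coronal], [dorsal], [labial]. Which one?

Under this geometry, C-Place contains [labial], [round], [dorsal], [back], [high].
[labial], [dorsal] all lie under C-Place, so they are overwritten when C-Place spreads.
But [coronal] is a dependent of Coronal, outside C-Place; it is therefore untouched by the spreading.

[coronal]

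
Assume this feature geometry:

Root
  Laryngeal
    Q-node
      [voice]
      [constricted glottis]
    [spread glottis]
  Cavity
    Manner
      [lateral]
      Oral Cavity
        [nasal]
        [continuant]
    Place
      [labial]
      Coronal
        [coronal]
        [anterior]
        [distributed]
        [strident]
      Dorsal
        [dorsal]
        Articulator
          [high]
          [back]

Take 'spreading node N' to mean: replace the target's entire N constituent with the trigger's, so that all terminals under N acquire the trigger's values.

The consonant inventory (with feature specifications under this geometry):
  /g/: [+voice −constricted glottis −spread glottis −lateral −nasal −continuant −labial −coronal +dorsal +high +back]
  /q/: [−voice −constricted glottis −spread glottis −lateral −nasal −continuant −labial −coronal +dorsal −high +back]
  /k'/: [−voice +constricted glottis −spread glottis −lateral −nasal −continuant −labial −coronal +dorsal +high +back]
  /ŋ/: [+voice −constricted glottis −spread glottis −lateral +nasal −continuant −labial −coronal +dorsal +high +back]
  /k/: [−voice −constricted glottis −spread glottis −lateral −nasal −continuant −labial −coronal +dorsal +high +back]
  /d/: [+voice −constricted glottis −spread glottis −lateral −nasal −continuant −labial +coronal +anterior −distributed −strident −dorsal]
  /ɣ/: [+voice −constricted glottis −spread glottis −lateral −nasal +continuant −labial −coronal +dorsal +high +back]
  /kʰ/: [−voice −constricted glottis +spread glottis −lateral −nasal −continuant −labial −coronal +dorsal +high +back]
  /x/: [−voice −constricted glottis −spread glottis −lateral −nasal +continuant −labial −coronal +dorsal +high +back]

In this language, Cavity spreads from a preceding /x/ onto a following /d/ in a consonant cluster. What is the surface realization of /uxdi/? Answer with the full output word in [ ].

Cavity immediately or transitively dominates [lateral], [nasal], [continuant], [labial], [coronal], [anterior], [distributed], [strident], [dorsal], [high], [back].
After delinking /d/'s Cavity and linking /x/'s, the affected terminals become [−lateral], [−nasal], [+continuant], [−labial], [−coronal], [+dorsal], [+high], [+back]; [voice], [constricted glottis], [spread glottis] (outside Cavity) are retained from /d/.
Among the inventory, only /ɣ/ has exactly this specification, giving the surface form [uxɣi].

[uxɣi]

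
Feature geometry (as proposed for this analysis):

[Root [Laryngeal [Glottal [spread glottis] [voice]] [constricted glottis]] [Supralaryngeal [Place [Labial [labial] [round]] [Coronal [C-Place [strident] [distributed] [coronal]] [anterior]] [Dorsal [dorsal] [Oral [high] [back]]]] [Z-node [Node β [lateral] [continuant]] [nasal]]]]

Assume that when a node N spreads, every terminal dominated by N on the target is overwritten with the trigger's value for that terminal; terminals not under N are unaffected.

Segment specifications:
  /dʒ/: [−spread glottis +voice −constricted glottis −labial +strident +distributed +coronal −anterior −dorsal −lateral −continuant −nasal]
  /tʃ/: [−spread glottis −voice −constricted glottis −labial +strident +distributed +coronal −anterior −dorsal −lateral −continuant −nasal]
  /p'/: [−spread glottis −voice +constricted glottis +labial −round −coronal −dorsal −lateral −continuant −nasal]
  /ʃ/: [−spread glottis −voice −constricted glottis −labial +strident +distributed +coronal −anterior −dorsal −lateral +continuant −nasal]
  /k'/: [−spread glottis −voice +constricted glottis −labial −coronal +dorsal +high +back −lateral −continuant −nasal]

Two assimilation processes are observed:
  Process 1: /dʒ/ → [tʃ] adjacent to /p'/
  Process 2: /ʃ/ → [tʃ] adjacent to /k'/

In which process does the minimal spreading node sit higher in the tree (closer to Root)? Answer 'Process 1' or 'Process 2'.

Process 1 alters [voice]; the lowest dominating node is [voice] (depth 3 from Root).
Process 2: the feature that changes is [continuant]; the minimal node is [continuant] (depth 4).
[voice] (depth 3) sits above [continuant] (depth 4), making Process 1 the one with the higher spreading node.

Process 1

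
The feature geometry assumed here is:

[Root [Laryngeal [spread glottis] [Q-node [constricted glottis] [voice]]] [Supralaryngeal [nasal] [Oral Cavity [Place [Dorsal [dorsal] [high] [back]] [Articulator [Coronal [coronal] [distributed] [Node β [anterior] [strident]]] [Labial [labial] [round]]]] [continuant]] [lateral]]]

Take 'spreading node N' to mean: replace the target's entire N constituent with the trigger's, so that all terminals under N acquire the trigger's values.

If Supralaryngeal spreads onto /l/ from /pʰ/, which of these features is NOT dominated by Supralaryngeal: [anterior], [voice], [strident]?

The terminals dominated by Supralaryngeal are [nasal], [dorsal], [high], [back], [coronal], [distributed], [anterior], [strident], [labial], [round], [continuant], [lateral].
Of the listed options, [strident], [anterior] are among these and would be overwritten by spreading Supralaryngeal.
But [voice] is a dependent of Q-node, outside Supralaryngeal; it is therefore untouched by the spreading.

[voice]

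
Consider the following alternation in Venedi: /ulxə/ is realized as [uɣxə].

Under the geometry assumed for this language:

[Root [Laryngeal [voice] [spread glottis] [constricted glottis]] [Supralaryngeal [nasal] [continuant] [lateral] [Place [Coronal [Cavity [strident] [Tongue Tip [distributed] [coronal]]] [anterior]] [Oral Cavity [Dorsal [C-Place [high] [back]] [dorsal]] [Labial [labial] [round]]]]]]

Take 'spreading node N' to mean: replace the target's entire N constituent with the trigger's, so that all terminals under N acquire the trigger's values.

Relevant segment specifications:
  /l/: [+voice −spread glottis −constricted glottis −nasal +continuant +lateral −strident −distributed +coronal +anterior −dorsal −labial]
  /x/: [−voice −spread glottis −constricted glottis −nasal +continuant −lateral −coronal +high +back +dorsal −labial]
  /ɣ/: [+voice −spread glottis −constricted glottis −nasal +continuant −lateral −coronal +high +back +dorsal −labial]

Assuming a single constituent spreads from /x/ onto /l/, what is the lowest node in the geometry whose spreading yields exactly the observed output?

Supralaryngeal

Feature comparison: [lateral], [coronal], [anterior], [distributed], [strident], [dorsal], [high], [back] differ between /l/ and [ɣ]; the remaining terminals match.
In this geometry the lowest node dominating all of them is Supralaryngeal: every daughter of Supralaryngeal dominates only a proper subset, so no lower node suffices.
Delinking /l/'s Supralaryngeal and associating /x/'s Supralaryngeal gives precisely the feature bundle of [ɣ].
Had Root spread, [voice] would have taken /x/'s value; it stays as in /l/, confirming the spreading constituent is exactly Supralaryngeal.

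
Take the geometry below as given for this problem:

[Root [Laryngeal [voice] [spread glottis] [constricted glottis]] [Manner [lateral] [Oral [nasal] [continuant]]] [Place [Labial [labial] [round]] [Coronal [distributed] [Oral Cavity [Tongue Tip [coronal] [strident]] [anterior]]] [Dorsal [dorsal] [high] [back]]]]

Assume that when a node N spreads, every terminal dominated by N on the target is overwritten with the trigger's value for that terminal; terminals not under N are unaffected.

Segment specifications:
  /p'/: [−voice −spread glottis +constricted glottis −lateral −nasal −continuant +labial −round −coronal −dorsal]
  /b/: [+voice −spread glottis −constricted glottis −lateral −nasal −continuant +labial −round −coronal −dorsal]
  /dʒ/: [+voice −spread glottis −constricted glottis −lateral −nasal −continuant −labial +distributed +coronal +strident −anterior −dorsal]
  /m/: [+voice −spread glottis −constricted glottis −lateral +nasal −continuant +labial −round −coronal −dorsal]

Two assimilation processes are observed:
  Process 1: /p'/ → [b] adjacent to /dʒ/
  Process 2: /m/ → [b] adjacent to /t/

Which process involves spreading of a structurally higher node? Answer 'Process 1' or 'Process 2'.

Process 1

Process 1: the features that change are [voice], [constricted glottis]; the minimal node is Laryngeal (depth 1).
Process 2: the feature that changes is [nasal]; the minimal node is [nasal] (depth 3).
Laryngeal is closer to Root than [nasal], so Process 1 spreads the higher node.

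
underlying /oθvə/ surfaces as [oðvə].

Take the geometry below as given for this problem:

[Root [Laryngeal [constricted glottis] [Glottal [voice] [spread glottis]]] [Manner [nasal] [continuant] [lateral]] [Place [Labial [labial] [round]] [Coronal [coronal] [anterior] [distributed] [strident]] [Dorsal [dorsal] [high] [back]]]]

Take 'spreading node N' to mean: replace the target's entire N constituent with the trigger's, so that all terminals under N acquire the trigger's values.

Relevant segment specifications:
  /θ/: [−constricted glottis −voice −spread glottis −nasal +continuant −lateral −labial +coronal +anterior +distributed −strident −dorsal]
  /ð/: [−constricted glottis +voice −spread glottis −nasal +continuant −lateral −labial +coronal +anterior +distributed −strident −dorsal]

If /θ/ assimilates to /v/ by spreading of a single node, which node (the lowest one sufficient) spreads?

[voice]

The alternation /θ/ → [ð] changes [voice] and nothing else.
With a single altered terminal, the smallest constituent that could spread is that terminal — [voice].
[coronal], [labial] stay as in /θ/ although /v/ differs there, so no node dominating them spread; among the remaining candidates [voice] is the lowest that derives the output.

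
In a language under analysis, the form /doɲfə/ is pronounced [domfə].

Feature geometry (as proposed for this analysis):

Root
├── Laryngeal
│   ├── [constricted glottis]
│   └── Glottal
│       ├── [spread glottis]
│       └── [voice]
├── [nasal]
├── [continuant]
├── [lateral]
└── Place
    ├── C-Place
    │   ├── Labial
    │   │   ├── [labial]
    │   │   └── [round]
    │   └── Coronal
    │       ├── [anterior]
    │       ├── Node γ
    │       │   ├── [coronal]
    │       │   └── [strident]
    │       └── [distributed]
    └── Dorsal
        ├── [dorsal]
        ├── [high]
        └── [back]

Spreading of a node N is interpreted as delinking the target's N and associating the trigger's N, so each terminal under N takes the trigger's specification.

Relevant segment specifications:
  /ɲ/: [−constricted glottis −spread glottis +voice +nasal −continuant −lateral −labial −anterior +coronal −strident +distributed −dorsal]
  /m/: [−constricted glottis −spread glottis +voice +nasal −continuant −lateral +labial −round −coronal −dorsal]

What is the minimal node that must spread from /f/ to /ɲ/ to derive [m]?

Feature comparison: [labial], [round], [coronal], [anterior], [distributed], [strident] differ between /ɲ/ and [m]; the remaining terminals match.
Tracing each changed feature up the tree, the paths first meet at C-Place; any lower node misses at least one of them.
If C-Place spreads, every terminal under it takes /f/'s value, producing [m] as observed.
[continuant], [nasal] stay as in /ɲ/ although /f/ differs there, so no node dominating them spread; among the remaining candidates C-Place is the lowest that derives the output.

C-Place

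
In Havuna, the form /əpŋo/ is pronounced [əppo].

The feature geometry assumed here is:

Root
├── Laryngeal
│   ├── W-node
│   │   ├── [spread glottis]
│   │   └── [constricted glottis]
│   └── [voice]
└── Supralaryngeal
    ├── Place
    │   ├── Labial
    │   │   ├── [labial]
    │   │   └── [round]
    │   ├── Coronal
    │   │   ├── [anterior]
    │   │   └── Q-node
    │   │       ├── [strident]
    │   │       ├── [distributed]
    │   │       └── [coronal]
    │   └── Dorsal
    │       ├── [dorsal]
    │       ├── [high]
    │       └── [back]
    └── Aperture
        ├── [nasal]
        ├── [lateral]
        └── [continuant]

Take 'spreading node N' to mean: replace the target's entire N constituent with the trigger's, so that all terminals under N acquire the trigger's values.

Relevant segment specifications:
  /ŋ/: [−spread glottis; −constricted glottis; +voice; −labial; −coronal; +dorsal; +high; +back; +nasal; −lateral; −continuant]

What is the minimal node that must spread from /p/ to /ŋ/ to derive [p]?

Root

/ŋ/ and [p] differ in [voice], [nasal], [labial], [round], [dorsal], [high], [back]; every other specified feature is identical.
The smallest constituent containing every changed terminal is Root — each of its daughters lacks at least one of the affected features.
Delinking /ŋ/'s Root and associating /p/'s Root gives precisely the feature bundle of [p].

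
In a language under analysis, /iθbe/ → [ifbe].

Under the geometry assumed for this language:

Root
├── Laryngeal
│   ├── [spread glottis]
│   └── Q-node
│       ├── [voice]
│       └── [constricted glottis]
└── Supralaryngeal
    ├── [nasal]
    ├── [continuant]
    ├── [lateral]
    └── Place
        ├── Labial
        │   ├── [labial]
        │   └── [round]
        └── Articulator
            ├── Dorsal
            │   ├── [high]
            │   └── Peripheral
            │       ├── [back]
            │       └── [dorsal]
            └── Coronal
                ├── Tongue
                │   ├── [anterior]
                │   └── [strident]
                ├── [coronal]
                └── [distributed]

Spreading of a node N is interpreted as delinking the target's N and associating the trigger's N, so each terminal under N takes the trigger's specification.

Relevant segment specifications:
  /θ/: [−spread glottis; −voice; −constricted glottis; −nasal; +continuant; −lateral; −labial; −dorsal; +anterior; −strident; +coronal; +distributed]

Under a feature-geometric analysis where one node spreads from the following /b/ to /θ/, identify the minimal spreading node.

Comparing /θ/ with its surface form [f], the features that change are [labial], [round], [coronal], [anterior], [distributed], [strident].
In this geometry the lowest node dominating all of them is Place: every daughter of Place dominates only a proper subset, so no lower node suffices.
If Place spreads, every terminal under it takes /b/'s value, producing [f] as observed.
[continuant] — on which /b/ differs from /θ/ — is unchanged, so neither Supralaryngeal nor anything higher can have spread; the constituent is no larger than Place.

Place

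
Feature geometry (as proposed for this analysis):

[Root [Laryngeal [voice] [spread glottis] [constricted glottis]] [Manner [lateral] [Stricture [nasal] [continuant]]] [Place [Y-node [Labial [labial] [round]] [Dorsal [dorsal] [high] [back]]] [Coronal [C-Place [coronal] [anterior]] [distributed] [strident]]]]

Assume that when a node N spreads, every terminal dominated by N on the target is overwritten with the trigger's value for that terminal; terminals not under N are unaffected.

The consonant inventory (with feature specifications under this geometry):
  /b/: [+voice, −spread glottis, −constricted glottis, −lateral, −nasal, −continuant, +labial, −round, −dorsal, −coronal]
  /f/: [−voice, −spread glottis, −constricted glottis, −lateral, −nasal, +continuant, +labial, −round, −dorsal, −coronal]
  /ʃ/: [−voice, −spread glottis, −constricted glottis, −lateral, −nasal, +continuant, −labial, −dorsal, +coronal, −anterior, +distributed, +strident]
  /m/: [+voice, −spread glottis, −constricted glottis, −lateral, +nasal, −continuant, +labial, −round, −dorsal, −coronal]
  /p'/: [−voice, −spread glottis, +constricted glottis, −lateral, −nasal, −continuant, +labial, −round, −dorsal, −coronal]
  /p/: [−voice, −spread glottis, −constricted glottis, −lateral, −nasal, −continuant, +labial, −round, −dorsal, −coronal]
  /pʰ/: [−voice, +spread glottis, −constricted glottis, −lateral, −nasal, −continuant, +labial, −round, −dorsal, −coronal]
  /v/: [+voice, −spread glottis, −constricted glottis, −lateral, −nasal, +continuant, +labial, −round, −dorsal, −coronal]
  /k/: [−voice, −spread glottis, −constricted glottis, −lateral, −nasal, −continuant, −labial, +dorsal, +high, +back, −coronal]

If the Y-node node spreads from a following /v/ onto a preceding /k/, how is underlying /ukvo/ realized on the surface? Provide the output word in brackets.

[upvo]

The Y-node node dominates the terminals [labial], [round], [dorsal], [high], [back].
The target acquires /v/'s values for everything under Y-node — [+labial], [−round], [−dorsal] — while keeping its own [voice], [spread glottis], [constricted glottis], ….
The resulting bundle matches /p/ in the inventory; substituting it for /k/ gives [upvo].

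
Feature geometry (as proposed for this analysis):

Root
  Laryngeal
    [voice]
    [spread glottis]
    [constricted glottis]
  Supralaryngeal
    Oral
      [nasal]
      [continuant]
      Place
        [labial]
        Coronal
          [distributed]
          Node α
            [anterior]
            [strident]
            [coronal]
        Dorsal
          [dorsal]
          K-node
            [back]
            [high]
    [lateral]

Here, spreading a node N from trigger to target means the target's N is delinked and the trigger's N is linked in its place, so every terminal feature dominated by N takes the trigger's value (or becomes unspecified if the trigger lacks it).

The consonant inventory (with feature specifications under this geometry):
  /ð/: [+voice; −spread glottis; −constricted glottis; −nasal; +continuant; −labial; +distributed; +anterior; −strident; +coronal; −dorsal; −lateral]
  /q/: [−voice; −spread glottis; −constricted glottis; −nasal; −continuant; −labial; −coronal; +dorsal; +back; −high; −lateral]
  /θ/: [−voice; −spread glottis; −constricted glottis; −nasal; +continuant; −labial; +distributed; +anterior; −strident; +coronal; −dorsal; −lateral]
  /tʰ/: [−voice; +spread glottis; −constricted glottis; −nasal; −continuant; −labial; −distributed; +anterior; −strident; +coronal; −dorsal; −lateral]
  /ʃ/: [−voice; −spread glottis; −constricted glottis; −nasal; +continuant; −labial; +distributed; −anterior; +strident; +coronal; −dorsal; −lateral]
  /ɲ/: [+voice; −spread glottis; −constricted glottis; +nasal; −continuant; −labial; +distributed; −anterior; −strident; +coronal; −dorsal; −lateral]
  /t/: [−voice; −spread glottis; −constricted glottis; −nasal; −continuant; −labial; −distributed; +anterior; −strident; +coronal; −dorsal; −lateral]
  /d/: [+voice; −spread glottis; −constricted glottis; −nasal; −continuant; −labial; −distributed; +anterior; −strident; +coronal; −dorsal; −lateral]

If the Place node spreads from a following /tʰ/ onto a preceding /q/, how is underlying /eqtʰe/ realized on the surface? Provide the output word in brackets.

Terminals under Place in this geometry: [labial], [distributed], [anterior], [strident], [coronal], [dorsal], [back], [high].
After delinking /q/'s Place and linking /tʰ/'s, the affected terminals become [−labial], [−distributed], [+anterior], [−strident], [+coronal], [−dorsal]; [voice], [spread glottis], [constricted glottis], … (outside Place) are retained from /q/.
Among the inventory, only /t/ has exactly this specification, giving the surface form [ettʰe].

[ettʰe]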